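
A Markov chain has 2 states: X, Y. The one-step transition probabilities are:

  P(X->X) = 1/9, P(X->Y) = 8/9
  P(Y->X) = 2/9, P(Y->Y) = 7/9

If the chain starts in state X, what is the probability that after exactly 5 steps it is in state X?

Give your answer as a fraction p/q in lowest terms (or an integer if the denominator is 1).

Answer: 11809/59049

Derivation:
Computing P^5 by repeated multiplication:
P^1 =
  X: [1/9, 8/9]
  Y: [2/9, 7/9]
P^2 =
  X: [17/81, 64/81]
  Y: [16/81, 65/81]
P^3 =
  X: [145/729, 584/729]
  Y: [146/729, 583/729]
P^4 =
  X: [1313/6561, 5248/6561]
  Y: [1312/6561, 5249/6561]
P^5 =
  X: [11809/59049, 47240/59049]
  Y: [11810/59049, 47239/59049]

(P^5)[X -> X] = 11809/59049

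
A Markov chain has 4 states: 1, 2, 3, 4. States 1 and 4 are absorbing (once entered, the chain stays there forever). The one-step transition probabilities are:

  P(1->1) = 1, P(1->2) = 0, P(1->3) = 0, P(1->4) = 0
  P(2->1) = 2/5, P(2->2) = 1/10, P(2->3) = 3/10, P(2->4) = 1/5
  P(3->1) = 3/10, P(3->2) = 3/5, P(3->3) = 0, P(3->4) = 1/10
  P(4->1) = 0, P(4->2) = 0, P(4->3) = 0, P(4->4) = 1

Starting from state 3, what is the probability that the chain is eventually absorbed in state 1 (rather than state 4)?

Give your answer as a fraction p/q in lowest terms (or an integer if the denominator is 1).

Let a_i = P(absorbed in 1 | start in state i).
Boundary conditions: a_1 = 1, a_4 = 0.
For each transient state i, a_i = sum_j P(i->j) * a_j:
  a_2 = 2/5*a_1 + 1/10*a_2 + 3/10*a_3 + 1/5*a_4
  a_3 = 3/10*a_1 + 3/5*a_2 + 0*a_3 + 1/10*a_4

Substituting a_1 = 1 and a_4 = 0, rearrange to (I - Q) a = r where r[i] = P(i -> 1):
  [9/10, -3/10] . (a_2, a_3) = 2/5
  [-3/5, 1] . (a_2, a_3) = 3/10

Solving yields:
  a_2 = 49/72
  a_3 = 17/24

Starting state is 3, so the absorption probability is a_3 = 17/24.

Answer: 17/24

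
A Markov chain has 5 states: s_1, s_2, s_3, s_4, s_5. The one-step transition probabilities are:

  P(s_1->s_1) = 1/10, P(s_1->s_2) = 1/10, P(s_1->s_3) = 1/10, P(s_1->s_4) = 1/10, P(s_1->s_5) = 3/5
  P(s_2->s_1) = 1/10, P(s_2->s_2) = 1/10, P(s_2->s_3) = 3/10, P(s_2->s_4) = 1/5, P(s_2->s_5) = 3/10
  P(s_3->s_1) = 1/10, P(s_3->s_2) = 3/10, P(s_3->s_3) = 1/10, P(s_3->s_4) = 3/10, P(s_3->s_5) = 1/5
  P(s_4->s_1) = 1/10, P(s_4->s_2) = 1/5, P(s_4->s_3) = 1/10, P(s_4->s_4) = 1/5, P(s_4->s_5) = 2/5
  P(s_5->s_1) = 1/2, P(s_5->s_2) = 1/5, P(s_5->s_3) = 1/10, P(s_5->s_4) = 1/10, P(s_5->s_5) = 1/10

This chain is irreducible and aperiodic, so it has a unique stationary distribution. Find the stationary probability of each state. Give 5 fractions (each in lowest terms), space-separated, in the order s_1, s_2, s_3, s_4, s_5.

The stationary distribution satisfies pi = pi * P, i.e.:
  pi_s_1 = 1/10*pi_s_1 + 1/10*pi_s_2 + 1/10*pi_s_3 + 1/10*pi_s_4 + 1/2*pi_s_5
  pi_s_2 = 1/10*pi_s_1 + 1/10*pi_s_2 + 3/10*pi_s_3 + 1/5*pi_s_4 + 1/5*pi_s_5
  pi_s_3 = 1/10*pi_s_1 + 3/10*pi_s_2 + 1/10*pi_s_3 + 1/10*pi_s_4 + 1/10*pi_s_5
  pi_s_4 = 1/10*pi_s_1 + 1/5*pi_s_2 + 3/10*pi_s_3 + 1/5*pi_s_4 + 1/10*pi_s_5
  pi_s_5 = 3/5*pi_s_1 + 3/10*pi_s_2 + 1/5*pi_s_3 + 2/5*pi_s_4 + 1/10*pi_s_5
with normalization: pi_s_1 + pi_s_2 + pi_s_3 + pi_s_4 + pi_s_5 = 1.

Using the first 4 balance equations plus normalization, the linear system A*pi = b is:
  [-9/10, 1/10, 1/10, 1/10, 1/2] . pi = 0
  [1/10, -9/10, 3/10, 1/5, 1/5] . pi = 0
  [1/10, 3/10, -9/10, 1/10, 1/10] . pi = 0
  [1/10, 1/5, 3/10, -4/5, 1/10] . pi = 0
  [1, 1, 1, 1, 1] . pi = 1

Solving yields:
  pi_s_1 = 183/820
  pi_s_2 = 57/328
  pi_s_3 = 221/1640
  pi_s_4 = 263/1640
  pi_s_5 = 101/328

Verification (pi * P):
  183/820*1/10 + 57/328*1/10 + 221/1640*1/10 + 263/1640*1/10 + 101/328*1/2 = 183/820 = pi_s_1  (ok)
  183/820*1/10 + 57/328*1/10 + 221/1640*3/10 + 263/1640*1/5 + 101/328*1/5 = 57/328 = pi_s_2  (ok)
  183/820*1/10 + 57/328*3/10 + 221/1640*1/10 + 263/1640*1/10 + 101/328*1/10 = 221/1640 = pi_s_3  (ok)
  183/820*1/10 + 57/328*1/5 + 221/1640*3/10 + 263/1640*1/5 + 101/328*1/10 = 263/1640 = pi_s_4  (ok)
  183/820*3/5 + 57/328*3/10 + 221/1640*1/5 + 263/1640*2/5 + 101/328*1/10 = 101/328 = pi_s_5  (ok)

Answer: 183/820 57/328 221/1640 263/1640 101/328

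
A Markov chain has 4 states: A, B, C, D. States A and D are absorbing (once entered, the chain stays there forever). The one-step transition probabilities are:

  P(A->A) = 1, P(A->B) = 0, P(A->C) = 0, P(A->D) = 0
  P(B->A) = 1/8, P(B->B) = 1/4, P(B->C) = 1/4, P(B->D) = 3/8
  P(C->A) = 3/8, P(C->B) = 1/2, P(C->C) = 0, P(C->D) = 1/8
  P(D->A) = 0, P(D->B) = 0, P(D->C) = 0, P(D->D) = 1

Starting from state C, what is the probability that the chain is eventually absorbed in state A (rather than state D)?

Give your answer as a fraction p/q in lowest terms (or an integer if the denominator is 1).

Let a_i = P(absorbed in A | start in state i).
Boundary conditions: a_A = 1, a_D = 0.
For each transient state i, a_i = sum_j P(i->j) * a_j:
  a_B = 1/8*a_A + 1/4*a_B + 1/4*a_C + 3/8*a_D
  a_C = 3/8*a_A + 1/2*a_B + 0*a_C + 1/8*a_D

Substituting a_A = 1 and a_D = 0, rearrange to (I - Q) a = r where r[i] = P(i -> A):
  [3/4, -1/4] . (a_B, a_C) = 1/8
  [-1/2, 1] . (a_B, a_C) = 3/8

Solving yields:
  a_B = 7/20
  a_C = 11/20

Starting state is C, so the absorption probability is a_C = 11/20.

Answer: 11/20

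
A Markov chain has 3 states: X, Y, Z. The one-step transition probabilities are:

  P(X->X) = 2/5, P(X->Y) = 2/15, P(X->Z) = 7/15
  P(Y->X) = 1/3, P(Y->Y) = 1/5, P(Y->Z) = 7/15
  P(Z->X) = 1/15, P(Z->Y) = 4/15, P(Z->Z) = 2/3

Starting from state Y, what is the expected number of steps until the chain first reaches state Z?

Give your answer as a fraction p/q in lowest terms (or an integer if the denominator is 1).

Answer: 15/7

Derivation:
Let h_i = expected steps to first reach Z from state i.
Boundary: h_Z = 0.
First-step equations for the other states:
  h_X = 1 + 2/5*h_X + 2/15*h_Y + 7/15*h_Z
  h_Y = 1 + 1/3*h_X + 1/5*h_Y + 7/15*h_Z

Substituting h_Z = 0 and rearranging gives the linear system (I - Q) h = 1:
  [3/5, -2/15] . (h_X, h_Y) = 1
  [-1/3, 4/5] . (h_X, h_Y) = 1

Solving yields:
  h_X = 15/7
  h_Y = 15/7

Starting state is Y, so the expected hitting time is h_Y = 15/7.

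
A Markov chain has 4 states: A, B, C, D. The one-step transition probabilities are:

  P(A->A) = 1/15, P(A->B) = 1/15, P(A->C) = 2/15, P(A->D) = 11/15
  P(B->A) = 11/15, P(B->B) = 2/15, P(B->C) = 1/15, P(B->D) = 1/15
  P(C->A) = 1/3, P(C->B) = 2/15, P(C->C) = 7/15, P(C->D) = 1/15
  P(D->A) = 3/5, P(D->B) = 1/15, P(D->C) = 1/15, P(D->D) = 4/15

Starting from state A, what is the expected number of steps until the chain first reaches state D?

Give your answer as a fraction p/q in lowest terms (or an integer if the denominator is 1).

Answer: 235/129

Derivation:
Let h_i = expected steps to first reach D from state i.
Boundary: h_D = 0.
First-step equations for the other states:
  h_A = 1 + 1/15*h_A + 1/15*h_B + 2/15*h_C + 11/15*h_D
  h_B = 1 + 11/15*h_A + 2/15*h_B + 1/15*h_C + 1/15*h_D
  h_C = 1 + 1/3*h_A + 2/15*h_B + 7/15*h_C + 1/15*h_D

Substituting h_D = 0 and rearranging gives the linear system (I - Q) h = 1:
  [14/15, -1/15, -2/15] . (h_A, h_B, h_C) = 1
  [-11/15, 13/15, -1/15] . (h_A, h_B, h_C) = 1
  [-1/3, -2/15, 8/15] . (h_A, h_B, h_C) = 1

Solving yields:
  h_A = 235/129
  h_B = 385/129
  h_C = 485/129

Starting state is A, so the expected hitting time is h_A = 235/129.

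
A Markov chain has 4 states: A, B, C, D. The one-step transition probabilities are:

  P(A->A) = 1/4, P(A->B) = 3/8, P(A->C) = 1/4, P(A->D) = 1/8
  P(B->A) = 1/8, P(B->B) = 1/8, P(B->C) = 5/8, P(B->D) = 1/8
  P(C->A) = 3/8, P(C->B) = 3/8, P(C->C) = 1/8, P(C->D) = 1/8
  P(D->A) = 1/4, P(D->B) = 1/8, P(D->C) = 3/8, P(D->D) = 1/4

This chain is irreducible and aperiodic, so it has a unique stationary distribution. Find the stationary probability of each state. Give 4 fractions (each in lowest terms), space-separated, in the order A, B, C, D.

Answer: 9/35 19/70 23/70 1/7

Derivation:
The stationary distribution satisfies pi = pi * P, i.e.:
  pi_A = 1/4*pi_A + 1/8*pi_B + 3/8*pi_C + 1/4*pi_D
  pi_B = 3/8*pi_A + 1/8*pi_B + 3/8*pi_C + 1/8*pi_D
  pi_C = 1/4*pi_A + 5/8*pi_B + 1/8*pi_C + 3/8*pi_D
  pi_D = 1/8*pi_A + 1/8*pi_B + 1/8*pi_C + 1/4*pi_D
with normalization: pi_A + pi_B + pi_C + pi_D = 1.

Using the first 3 balance equations plus normalization, the linear system A*pi = b is:
  [-3/4, 1/8, 3/8, 1/4] . pi = 0
  [3/8, -7/8, 3/8, 1/8] . pi = 0
  [1/4, 5/8, -7/8, 3/8] . pi = 0
  [1, 1, 1, 1] . pi = 1

Solving yields:
  pi_A = 9/35
  pi_B = 19/70
  pi_C = 23/70
  pi_D = 1/7

Verification (pi * P):
  9/35*1/4 + 19/70*1/8 + 23/70*3/8 + 1/7*1/4 = 9/35 = pi_A  (ok)
  9/35*3/8 + 19/70*1/8 + 23/70*3/8 + 1/7*1/8 = 19/70 = pi_B  (ok)
  9/35*1/4 + 19/70*5/8 + 23/70*1/8 + 1/7*3/8 = 23/70 = pi_C  (ok)
  9/35*1/8 + 19/70*1/8 + 23/70*1/8 + 1/7*1/4 = 1/7 = pi_D  (ok)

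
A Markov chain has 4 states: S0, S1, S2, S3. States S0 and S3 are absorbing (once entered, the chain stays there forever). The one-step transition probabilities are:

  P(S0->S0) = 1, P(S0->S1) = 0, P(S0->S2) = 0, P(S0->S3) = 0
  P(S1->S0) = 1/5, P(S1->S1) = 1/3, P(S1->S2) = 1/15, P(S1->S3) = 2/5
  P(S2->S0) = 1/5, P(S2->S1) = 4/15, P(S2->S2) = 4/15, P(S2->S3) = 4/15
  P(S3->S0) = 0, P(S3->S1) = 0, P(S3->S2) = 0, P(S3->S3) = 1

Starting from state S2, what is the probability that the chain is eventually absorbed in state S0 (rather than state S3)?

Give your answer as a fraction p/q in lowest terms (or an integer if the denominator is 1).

Let a_i = P(absorbed in S0 | start in state i).
Boundary conditions: a_S0 = 1, a_S3 = 0.
For each transient state i, a_i = sum_j P(i->j) * a_j:
  a_S1 = 1/5*a_S0 + 1/3*a_S1 + 1/15*a_S2 + 2/5*a_S3
  a_S2 = 1/5*a_S0 + 4/15*a_S1 + 4/15*a_S2 + 4/15*a_S3

Substituting a_S0 = 1 and a_S3 = 0, rearrange to (I - Q) a = r where r[i] = P(i -> S0):
  [2/3, -1/15] . (a_S1, a_S2) = 1/5
  [-4/15, 11/15] . (a_S1, a_S2) = 1/5

Solving yields:
  a_S1 = 18/53
  a_S2 = 21/53

Starting state is S2, so the absorption probability is a_S2 = 21/53.

Answer: 21/53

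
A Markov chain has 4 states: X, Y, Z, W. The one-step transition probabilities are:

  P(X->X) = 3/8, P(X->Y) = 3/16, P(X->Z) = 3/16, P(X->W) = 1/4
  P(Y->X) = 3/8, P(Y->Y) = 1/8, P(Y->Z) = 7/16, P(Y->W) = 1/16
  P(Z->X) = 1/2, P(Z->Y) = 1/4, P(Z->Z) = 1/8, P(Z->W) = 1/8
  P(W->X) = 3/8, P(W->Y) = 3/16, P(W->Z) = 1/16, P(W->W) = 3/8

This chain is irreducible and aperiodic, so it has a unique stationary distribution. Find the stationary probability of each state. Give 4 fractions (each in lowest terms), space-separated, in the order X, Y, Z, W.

The stationary distribution satisfies pi = pi * P, i.e.:
  pi_X = 3/8*pi_X + 3/8*pi_Y + 1/2*pi_Z + 3/8*pi_W
  pi_Y = 3/16*pi_X + 1/8*pi_Y + 1/4*pi_Z + 3/16*pi_W
  pi_Z = 3/16*pi_X + 7/16*pi_Y + 1/8*pi_Z + 1/16*pi_W
  pi_W = 1/4*pi_X + 1/16*pi_Y + 1/8*pi_Z + 3/8*pi_W
with normalization: pi_X + pi_Y + pi_Z + pi_W = 1.

Using the first 3 balance equations plus normalization, the linear system A*pi = b is:
  [-5/8, 3/8, 1/2, 3/8] . pi = 0
  [3/16, -7/8, 1/4, 3/16] . pi = 0
  [3/16, 7/16, -7/8, 1/16] . pi = 0
  [1, 1, 1, 1] . pi = 1

Solving yields:
  pi_X = 391/979
  pi_Y = 184/979
  pi_Z = 191/979
  pi_W = 213/979

Verification (pi * P):
  391/979*3/8 + 184/979*3/8 + 191/979*1/2 + 213/979*3/8 = 391/979 = pi_X  (ok)
  391/979*3/16 + 184/979*1/8 + 191/979*1/4 + 213/979*3/16 = 184/979 = pi_Y  (ok)
  391/979*3/16 + 184/979*7/16 + 191/979*1/8 + 213/979*1/16 = 191/979 = pi_Z  (ok)
  391/979*1/4 + 184/979*1/16 + 191/979*1/8 + 213/979*3/8 = 213/979 = pi_W  (ok)

Answer: 391/979 184/979 191/979 213/979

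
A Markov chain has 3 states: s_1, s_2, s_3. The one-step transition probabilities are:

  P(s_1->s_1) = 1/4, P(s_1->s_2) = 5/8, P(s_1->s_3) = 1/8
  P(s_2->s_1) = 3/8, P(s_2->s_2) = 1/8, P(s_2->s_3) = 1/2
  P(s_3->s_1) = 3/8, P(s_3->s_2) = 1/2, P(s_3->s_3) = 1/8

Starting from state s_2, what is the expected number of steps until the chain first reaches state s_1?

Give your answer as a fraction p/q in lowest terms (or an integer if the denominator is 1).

Answer: 8/3

Derivation:
Let h_i = expected steps to first reach s_1 from state i.
Boundary: h_s_1 = 0.
First-step equations for the other states:
  h_s_2 = 1 + 3/8*h_s_1 + 1/8*h_s_2 + 1/2*h_s_3
  h_s_3 = 1 + 3/8*h_s_1 + 1/2*h_s_2 + 1/8*h_s_3

Substituting h_s_1 = 0 and rearranging gives the linear system (I - Q) h = 1:
  [7/8, -1/2] . (h_s_2, h_s_3) = 1
  [-1/2, 7/8] . (h_s_2, h_s_3) = 1

Solving yields:
  h_s_2 = 8/3
  h_s_3 = 8/3

Starting state is s_2, so the expected hitting time is h_s_2 = 8/3.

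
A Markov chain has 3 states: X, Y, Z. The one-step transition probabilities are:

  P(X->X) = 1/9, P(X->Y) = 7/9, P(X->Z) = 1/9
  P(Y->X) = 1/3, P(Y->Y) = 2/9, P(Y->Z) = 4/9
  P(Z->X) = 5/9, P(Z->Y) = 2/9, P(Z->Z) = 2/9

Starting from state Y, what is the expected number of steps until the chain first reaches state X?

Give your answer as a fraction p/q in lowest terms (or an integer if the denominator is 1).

Answer: 99/41

Derivation:
Let h_i = expected steps to first reach X from state i.
Boundary: h_X = 0.
First-step equations for the other states:
  h_Y = 1 + 1/3*h_X + 2/9*h_Y + 4/9*h_Z
  h_Z = 1 + 5/9*h_X + 2/9*h_Y + 2/9*h_Z

Substituting h_X = 0 and rearranging gives the linear system (I - Q) h = 1:
  [7/9, -4/9] . (h_Y, h_Z) = 1
  [-2/9, 7/9] . (h_Y, h_Z) = 1

Solving yields:
  h_Y = 99/41
  h_Z = 81/41

Starting state is Y, so the expected hitting time is h_Y = 99/41.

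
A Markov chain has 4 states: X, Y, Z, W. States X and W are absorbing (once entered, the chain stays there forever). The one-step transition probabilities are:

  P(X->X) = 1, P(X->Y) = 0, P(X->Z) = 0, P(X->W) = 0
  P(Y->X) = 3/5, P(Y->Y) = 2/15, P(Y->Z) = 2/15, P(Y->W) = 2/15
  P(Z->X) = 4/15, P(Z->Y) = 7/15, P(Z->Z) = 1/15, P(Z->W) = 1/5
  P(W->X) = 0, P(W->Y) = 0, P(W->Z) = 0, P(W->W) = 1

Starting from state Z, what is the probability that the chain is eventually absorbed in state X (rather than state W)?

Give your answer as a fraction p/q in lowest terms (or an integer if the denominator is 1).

Answer: 115/168

Derivation:
Let a_i = P(absorbed in X | start in state i).
Boundary conditions: a_X = 1, a_W = 0.
For each transient state i, a_i = sum_j P(i->j) * a_j:
  a_Y = 3/5*a_X + 2/15*a_Y + 2/15*a_Z + 2/15*a_W
  a_Z = 4/15*a_X + 7/15*a_Y + 1/15*a_Z + 1/5*a_W

Substituting a_X = 1 and a_W = 0, rearrange to (I - Q) a = r where r[i] = P(i -> X):
  [13/15, -2/15] . (a_Y, a_Z) = 3/5
  [-7/15, 14/15] . (a_Y, a_Z) = 4/15

Solving yields:
  a_Y = 67/84
  a_Z = 115/168

Starting state is Z, so the absorption probability is a_Z = 115/168.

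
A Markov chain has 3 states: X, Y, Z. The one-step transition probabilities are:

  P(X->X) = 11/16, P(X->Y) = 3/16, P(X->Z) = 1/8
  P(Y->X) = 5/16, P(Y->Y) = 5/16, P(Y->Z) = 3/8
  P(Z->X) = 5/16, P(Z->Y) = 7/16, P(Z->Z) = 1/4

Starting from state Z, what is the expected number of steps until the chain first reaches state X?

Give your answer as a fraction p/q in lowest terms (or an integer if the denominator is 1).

Let h_i = expected steps to first reach X from state i.
Boundary: h_X = 0.
First-step equations for the other states:
  h_Y = 1 + 5/16*h_X + 5/16*h_Y + 3/8*h_Z
  h_Z = 1 + 5/16*h_X + 7/16*h_Y + 1/4*h_Z

Substituting h_X = 0 and rearranging gives the linear system (I - Q) h = 1:
  [11/16, -3/8] . (h_Y, h_Z) = 1
  [-7/16, 3/4] . (h_Y, h_Z) = 1

Solving yields:
  h_Y = 16/5
  h_Z = 16/5

Starting state is Z, so the expected hitting time is h_Z = 16/5.

Answer: 16/5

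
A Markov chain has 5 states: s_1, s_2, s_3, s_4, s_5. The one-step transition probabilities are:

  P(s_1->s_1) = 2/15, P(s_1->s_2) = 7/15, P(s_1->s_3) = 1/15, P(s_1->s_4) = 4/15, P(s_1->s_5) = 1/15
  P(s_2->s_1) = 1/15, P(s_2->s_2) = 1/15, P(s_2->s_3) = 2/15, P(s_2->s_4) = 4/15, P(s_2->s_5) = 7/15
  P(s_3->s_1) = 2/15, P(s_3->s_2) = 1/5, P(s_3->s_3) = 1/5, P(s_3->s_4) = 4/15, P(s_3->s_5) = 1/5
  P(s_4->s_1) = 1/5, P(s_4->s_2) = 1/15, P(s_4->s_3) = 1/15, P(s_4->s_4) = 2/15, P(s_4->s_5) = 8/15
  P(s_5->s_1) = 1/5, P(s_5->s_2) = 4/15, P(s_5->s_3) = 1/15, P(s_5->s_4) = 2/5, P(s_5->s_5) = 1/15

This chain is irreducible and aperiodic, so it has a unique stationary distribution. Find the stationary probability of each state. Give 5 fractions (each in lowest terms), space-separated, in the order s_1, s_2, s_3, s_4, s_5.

Answer: 11267/71797 14250/71797 6619/71797 19290/71797 20371/71797

Derivation:
The stationary distribution satisfies pi = pi * P, i.e.:
  pi_s_1 = 2/15*pi_s_1 + 1/15*pi_s_2 + 2/15*pi_s_3 + 1/5*pi_s_4 + 1/5*pi_s_5
  pi_s_2 = 7/15*pi_s_1 + 1/15*pi_s_2 + 1/5*pi_s_3 + 1/15*pi_s_4 + 4/15*pi_s_5
  pi_s_3 = 1/15*pi_s_1 + 2/15*pi_s_2 + 1/5*pi_s_3 + 1/15*pi_s_4 + 1/15*pi_s_5
  pi_s_4 = 4/15*pi_s_1 + 4/15*pi_s_2 + 4/15*pi_s_3 + 2/15*pi_s_4 + 2/5*pi_s_5
  pi_s_5 = 1/15*pi_s_1 + 7/15*pi_s_2 + 1/5*pi_s_3 + 8/15*pi_s_4 + 1/15*pi_s_5
with normalization: pi_s_1 + pi_s_2 + pi_s_3 + pi_s_4 + pi_s_5 = 1.

Using the first 4 balance equations plus normalization, the linear system A*pi = b is:
  [-13/15, 1/15, 2/15, 1/5, 1/5] . pi = 0
  [7/15, -14/15, 1/5, 1/15, 4/15] . pi = 0
  [1/15, 2/15, -4/5, 1/15, 1/15] . pi = 0
  [4/15, 4/15, 4/15, -13/15, 2/5] . pi = 0
  [1, 1, 1, 1, 1] . pi = 1

Solving yields:
  pi_s_1 = 11267/71797
  pi_s_2 = 14250/71797
  pi_s_3 = 6619/71797
  pi_s_4 = 19290/71797
  pi_s_5 = 20371/71797

Verification (pi * P):
  11267/71797*2/15 + 14250/71797*1/15 + 6619/71797*2/15 + 19290/71797*1/5 + 20371/71797*1/5 = 11267/71797 = pi_s_1  (ok)
  11267/71797*7/15 + 14250/71797*1/15 + 6619/71797*1/5 + 19290/71797*1/15 + 20371/71797*4/15 = 14250/71797 = pi_s_2  (ok)
  11267/71797*1/15 + 14250/71797*2/15 + 6619/71797*1/5 + 19290/71797*1/15 + 20371/71797*1/15 = 6619/71797 = pi_s_3  (ok)
  11267/71797*4/15 + 14250/71797*4/15 + 6619/71797*4/15 + 19290/71797*2/15 + 20371/71797*2/5 = 19290/71797 = pi_s_4  (ok)
  11267/71797*1/15 + 14250/71797*7/15 + 6619/71797*1/5 + 19290/71797*8/15 + 20371/71797*1/15 = 20371/71797 = pi_s_5  (ok)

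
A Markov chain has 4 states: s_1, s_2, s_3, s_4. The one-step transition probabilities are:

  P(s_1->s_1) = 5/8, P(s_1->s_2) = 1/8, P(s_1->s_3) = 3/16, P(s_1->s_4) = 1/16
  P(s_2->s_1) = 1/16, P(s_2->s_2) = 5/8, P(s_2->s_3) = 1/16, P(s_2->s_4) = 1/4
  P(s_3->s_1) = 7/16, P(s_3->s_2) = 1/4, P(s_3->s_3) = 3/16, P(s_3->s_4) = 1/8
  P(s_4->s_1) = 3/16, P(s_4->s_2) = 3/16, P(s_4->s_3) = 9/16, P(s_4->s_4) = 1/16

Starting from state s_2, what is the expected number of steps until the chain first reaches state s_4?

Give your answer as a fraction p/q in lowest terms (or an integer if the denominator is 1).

Answer: 688/133

Derivation:
Let h_i = expected steps to first reach s_4 from state i.
Boundary: h_s_4 = 0.
First-step equations for the other states:
  h_s_1 = 1 + 5/8*h_s_1 + 1/8*h_s_2 + 3/16*h_s_3 + 1/16*h_s_4
  h_s_2 = 1 + 1/16*h_s_1 + 5/8*h_s_2 + 1/16*h_s_3 + 1/4*h_s_4
  h_s_3 = 1 + 7/16*h_s_1 + 1/4*h_s_2 + 3/16*h_s_3 + 1/8*h_s_4

Substituting h_s_4 = 0 and rearranging gives the linear system (I - Q) h = 1:
  [3/8, -1/8, -3/16] . (h_s_1, h_s_2, h_s_3) = 1
  [-1/16, 3/8, -1/16] . (h_s_1, h_s_2, h_s_3) = 1
  [-7/16, -1/4, 13/16] . (h_s_1, h_s_2, h_s_3) = 1

Solving yields:
  h_s_1 = 1056/133
  h_s_2 = 688/133
  h_s_3 = 944/133

Starting state is s_2, so the expected hitting time is h_s_2 = 688/133.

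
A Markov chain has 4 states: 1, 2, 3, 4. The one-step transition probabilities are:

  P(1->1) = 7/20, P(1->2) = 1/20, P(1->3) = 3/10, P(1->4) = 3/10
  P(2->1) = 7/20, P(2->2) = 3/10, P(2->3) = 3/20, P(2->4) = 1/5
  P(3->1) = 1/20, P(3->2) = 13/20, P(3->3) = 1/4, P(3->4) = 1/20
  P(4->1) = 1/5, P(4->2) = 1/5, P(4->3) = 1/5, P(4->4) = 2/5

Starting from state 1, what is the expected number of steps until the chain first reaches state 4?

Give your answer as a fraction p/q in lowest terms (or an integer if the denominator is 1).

Let h_i = expected steps to first reach 4 from state i.
Boundary: h_4 = 0.
First-step equations for the other states:
  h_1 = 1 + 7/20*h_1 + 1/20*h_2 + 3/10*h_3 + 3/10*h_4
  h_2 = 1 + 7/20*h_1 + 3/10*h_2 + 3/20*h_3 + 1/5*h_4
  h_3 = 1 + 1/20*h_1 + 13/20*h_2 + 1/4*h_3 + 1/20*h_4

Substituting h_4 = 0 and rearranging gives the linear system (I - Q) h = 1:
  [13/20, -1/20, -3/10] . (h_1, h_2, h_3) = 1
  [-7/20, 7/10, -3/20] . (h_1, h_2, h_3) = 1
  [-1/20, -13/20, 3/4] . (h_1, h_2, h_3) = 1

Solving yields:
  h_1 = 52/11
  h_2 = 56/11
  h_3 = 200/33

Starting state is 1, so the expected hitting time is h_1 = 52/11.

Answer: 52/11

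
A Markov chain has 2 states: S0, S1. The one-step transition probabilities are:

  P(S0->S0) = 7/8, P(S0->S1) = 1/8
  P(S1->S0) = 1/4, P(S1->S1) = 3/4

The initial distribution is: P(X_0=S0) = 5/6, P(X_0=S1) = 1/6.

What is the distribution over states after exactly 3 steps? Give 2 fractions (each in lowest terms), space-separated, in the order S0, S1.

Answer: 2173/3072 899/3072

Derivation:
Propagating the distribution step by step (d_{t+1} = d_t * P):
d_0 = (S0=5/6, S1=1/6)
  d_1[S0] = 5/6*7/8 + 1/6*1/4 = 37/48
  d_1[S1] = 5/6*1/8 + 1/6*3/4 = 11/48
d_1 = (S0=37/48, S1=11/48)
  d_2[S0] = 37/48*7/8 + 11/48*1/4 = 281/384
  d_2[S1] = 37/48*1/8 + 11/48*3/4 = 103/384
d_2 = (S0=281/384, S1=103/384)
  d_3[S0] = 281/384*7/8 + 103/384*1/4 = 2173/3072
  d_3[S1] = 281/384*1/8 + 103/384*3/4 = 899/3072
d_3 = (S0=2173/3072, S1=899/3072)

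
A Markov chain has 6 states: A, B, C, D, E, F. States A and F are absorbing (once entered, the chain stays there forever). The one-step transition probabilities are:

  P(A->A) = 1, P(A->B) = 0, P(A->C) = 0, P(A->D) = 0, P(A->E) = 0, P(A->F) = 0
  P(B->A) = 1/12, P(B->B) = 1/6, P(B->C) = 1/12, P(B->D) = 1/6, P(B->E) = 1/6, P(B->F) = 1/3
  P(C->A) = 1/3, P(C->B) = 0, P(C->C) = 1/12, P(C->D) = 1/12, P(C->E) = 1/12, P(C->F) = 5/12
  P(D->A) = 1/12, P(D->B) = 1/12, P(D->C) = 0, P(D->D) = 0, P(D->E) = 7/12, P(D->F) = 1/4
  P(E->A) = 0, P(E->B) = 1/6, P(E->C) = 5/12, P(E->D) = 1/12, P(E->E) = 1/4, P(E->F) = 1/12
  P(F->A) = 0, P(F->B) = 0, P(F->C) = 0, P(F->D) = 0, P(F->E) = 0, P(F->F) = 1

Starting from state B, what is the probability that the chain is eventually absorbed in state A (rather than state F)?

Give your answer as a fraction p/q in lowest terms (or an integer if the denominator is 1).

Let a_i = P(absorbed in A | start in state i).
Boundary conditions: a_A = 1, a_F = 0.
For each transient state i, a_i = sum_j P(i->j) * a_j:
  a_B = 1/12*a_A + 1/6*a_B + 1/12*a_C + 1/6*a_D + 1/6*a_E + 1/3*a_F
  a_C = 1/3*a_A + 0*a_B + 1/12*a_C + 1/12*a_D + 1/12*a_E + 5/12*a_F
  a_D = 1/12*a_A + 1/12*a_B + 0*a_C + 0*a_D + 7/12*a_E + 1/4*a_F
  a_E = 0*a_A + 1/6*a_B + 5/12*a_C + 1/12*a_D + 1/4*a_E + 1/12*a_F

Substituting a_A = 1 and a_F = 0, rearrange to (I - Q) a = r where r[i] = P(i -> A):
  [5/6, -1/12, -1/6, -1/6] . (a_B, a_C, a_D, a_E) = 1/12
  [0, 11/12, -1/12, -1/12] . (a_B, a_C, a_D, a_E) = 1/3
  [-1/12, 0, 1, -7/12] . (a_B, a_C, a_D, a_E) = 1/12
  [-1/6, -5/12, -1/12, 3/4] . (a_B, a_C, a_D, a_E) = 0

Solving yields:
  a_B = 1205/4528
  a_C = 951/2264
  a_D = 1337/4528
  a_E = 1473/4528

Starting state is B, so the absorption probability is a_B = 1205/4528.

Answer: 1205/4528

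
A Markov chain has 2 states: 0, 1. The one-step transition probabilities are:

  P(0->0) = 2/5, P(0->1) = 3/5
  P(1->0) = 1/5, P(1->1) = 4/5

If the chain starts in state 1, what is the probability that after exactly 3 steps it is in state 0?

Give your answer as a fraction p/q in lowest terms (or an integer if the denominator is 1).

Answer: 31/125

Derivation:
Computing P^3 by repeated multiplication:
P^1 =
  0: [2/5, 3/5]
  1: [1/5, 4/5]
P^2 =
  0: [7/25, 18/25]
  1: [6/25, 19/25]
P^3 =
  0: [32/125, 93/125]
  1: [31/125, 94/125]

(P^3)[1 -> 0] = 31/125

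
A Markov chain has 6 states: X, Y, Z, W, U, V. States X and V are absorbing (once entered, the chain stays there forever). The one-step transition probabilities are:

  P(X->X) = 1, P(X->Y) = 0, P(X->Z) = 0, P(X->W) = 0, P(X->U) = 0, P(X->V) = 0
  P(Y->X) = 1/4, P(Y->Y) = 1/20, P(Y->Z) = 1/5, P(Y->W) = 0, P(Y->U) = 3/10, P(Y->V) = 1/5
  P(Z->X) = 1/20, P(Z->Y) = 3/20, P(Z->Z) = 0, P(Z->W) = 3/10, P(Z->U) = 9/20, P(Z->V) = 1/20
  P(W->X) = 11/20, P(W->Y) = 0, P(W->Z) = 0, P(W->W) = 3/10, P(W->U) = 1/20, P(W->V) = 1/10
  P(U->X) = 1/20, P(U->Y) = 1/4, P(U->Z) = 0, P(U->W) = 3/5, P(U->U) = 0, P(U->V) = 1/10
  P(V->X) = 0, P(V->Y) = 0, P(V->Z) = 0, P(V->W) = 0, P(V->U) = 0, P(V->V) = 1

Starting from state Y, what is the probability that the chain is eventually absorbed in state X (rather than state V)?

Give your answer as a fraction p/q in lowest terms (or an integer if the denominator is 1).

Let a_i = P(absorbed in X | start in state i).
Boundary conditions: a_X = 1, a_V = 0.
For each transient state i, a_i = sum_j P(i->j) * a_j:
  a_Y = 1/4*a_X + 1/20*a_Y + 1/5*a_Z + 0*a_W + 3/10*a_U + 1/5*a_V
  a_Z = 1/20*a_X + 3/20*a_Y + 0*a_Z + 3/10*a_W + 9/20*a_U + 1/20*a_V
  a_W = 11/20*a_X + 0*a_Y + 0*a_Z + 3/10*a_W + 1/20*a_U + 1/10*a_V
  a_U = 1/20*a_X + 1/4*a_Y + 0*a_Z + 3/5*a_W + 0*a_U + 1/10*a_V

Substituting a_X = 1 and a_V = 0, rearrange to (I - Q) a = r where r[i] = P(i -> X):
  [19/20, -1/5, 0, -3/10] . (a_Y, a_Z, a_W, a_U) = 1/4
  [-3/20, 1, -3/10, -9/20] . (a_Y, a_Z, a_W, a_U) = 1/20
  [0, 0, 7/10, -1/20] . (a_Y, a_Z, a_W, a_U) = 11/20
  [-1/4, 0, -3/5, 1] . (a_Y, a_Z, a_W, a_U) = 1/20

Solving yields:
  a_Y = 3497/5474
  a_Z = 3925/5474
  a_W = 18317/21896
  a_U = 1113/1564

Starting state is Y, so the absorption probability is a_Y = 3497/5474.

Answer: 3497/5474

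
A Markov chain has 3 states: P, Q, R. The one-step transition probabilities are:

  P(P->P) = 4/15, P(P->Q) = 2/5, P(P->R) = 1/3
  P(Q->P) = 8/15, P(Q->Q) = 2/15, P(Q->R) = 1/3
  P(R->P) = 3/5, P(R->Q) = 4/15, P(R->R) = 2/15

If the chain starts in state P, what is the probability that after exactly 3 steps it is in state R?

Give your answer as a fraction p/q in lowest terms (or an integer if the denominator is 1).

Computing P^3 by repeated multiplication:
P^1 =
  P: [4/15, 2/5, 1/3]
  Q: [8/15, 2/15, 1/3]
  R: [3/5, 4/15, 2/15]
P^2 =
  P: [109/225, 56/225, 4/15]
  Q: [31/75, 8/25, 4/15]
  R: [86/225, 14/45, 23/75]
P^3 =
  P: [1424/3375, 1006/3375, 7/25]
  Q: [496/1125, 314/1125, 7/25]
  R: [61/135, 932/3375, 34/125]

(P^3)[P -> R] = 7/25

Answer: 7/25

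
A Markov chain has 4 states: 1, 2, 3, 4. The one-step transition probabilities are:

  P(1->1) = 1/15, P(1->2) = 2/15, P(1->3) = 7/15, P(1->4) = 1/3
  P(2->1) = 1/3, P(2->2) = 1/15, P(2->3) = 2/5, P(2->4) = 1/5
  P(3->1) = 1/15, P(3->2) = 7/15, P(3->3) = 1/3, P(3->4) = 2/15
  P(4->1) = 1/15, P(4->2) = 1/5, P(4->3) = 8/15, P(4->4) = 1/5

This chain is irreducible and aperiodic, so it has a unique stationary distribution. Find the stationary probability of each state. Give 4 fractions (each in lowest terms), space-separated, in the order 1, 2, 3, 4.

Answer: 329/2399 634/2399 1955/4798 917/4798

Derivation:
The stationary distribution satisfies pi = pi * P, i.e.:
  pi_1 = 1/15*pi_1 + 1/3*pi_2 + 1/15*pi_3 + 1/15*pi_4
  pi_2 = 2/15*pi_1 + 1/15*pi_2 + 7/15*pi_3 + 1/5*pi_4
  pi_3 = 7/15*pi_1 + 2/5*pi_2 + 1/3*pi_3 + 8/15*pi_4
  pi_4 = 1/3*pi_1 + 1/5*pi_2 + 2/15*pi_3 + 1/5*pi_4
with normalization: pi_1 + pi_2 + pi_3 + pi_4 = 1.

Using the first 3 balance equations plus normalization, the linear system A*pi = b is:
  [-14/15, 1/3, 1/15, 1/15] . pi = 0
  [2/15, -14/15, 7/15, 1/5] . pi = 0
  [7/15, 2/5, -2/3, 8/15] . pi = 0
  [1, 1, 1, 1] . pi = 1

Solving yields:
  pi_1 = 329/2399
  pi_2 = 634/2399
  pi_3 = 1955/4798
  pi_4 = 917/4798

Verification (pi * P):
  329/2399*1/15 + 634/2399*1/3 + 1955/4798*1/15 + 917/4798*1/15 = 329/2399 = pi_1  (ok)
  329/2399*2/15 + 634/2399*1/15 + 1955/4798*7/15 + 917/4798*1/5 = 634/2399 = pi_2  (ok)
  329/2399*7/15 + 634/2399*2/5 + 1955/4798*1/3 + 917/4798*8/15 = 1955/4798 = pi_3  (ok)
  329/2399*1/3 + 634/2399*1/5 + 1955/4798*2/15 + 917/4798*1/5 = 917/4798 = pi_4  (ok)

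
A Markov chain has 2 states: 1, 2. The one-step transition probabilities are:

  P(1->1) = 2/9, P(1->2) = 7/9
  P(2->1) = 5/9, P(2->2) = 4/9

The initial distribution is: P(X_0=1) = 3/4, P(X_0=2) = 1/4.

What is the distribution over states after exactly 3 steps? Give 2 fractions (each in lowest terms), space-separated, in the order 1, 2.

Answer: 131/324 193/324

Derivation:
Propagating the distribution step by step (d_{t+1} = d_t * P):
d_0 = (1=3/4, 2=1/4)
  d_1[1] = 3/4*2/9 + 1/4*5/9 = 11/36
  d_1[2] = 3/4*7/9 + 1/4*4/9 = 25/36
d_1 = (1=11/36, 2=25/36)
  d_2[1] = 11/36*2/9 + 25/36*5/9 = 49/108
  d_2[2] = 11/36*7/9 + 25/36*4/9 = 59/108
d_2 = (1=49/108, 2=59/108)
  d_3[1] = 49/108*2/9 + 59/108*5/9 = 131/324
  d_3[2] = 49/108*7/9 + 59/108*4/9 = 193/324
d_3 = (1=131/324, 2=193/324)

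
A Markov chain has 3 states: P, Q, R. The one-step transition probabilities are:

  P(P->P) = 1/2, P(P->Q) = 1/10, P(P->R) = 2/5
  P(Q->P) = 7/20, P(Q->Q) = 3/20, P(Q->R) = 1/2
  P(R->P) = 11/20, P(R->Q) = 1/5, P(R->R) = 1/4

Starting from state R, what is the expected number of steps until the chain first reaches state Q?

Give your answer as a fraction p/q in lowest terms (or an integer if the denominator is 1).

Let h_i = expected steps to first reach Q from state i.
Boundary: h_Q = 0.
First-step equations for the other states:
  h_P = 1 + 1/2*h_P + 1/10*h_Q + 2/5*h_R
  h_R = 1 + 11/20*h_P + 1/5*h_Q + 1/4*h_R

Substituting h_Q = 0 and rearranging gives the linear system (I - Q) h = 1:
  [1/2, -2/5] . (h_P, h_R) = 1
  [-11/20, 3/4] . (h_P, h_R) = 1

Solving yields:
  h_P = 230/31
  h_R = 210/31

Starting state is R, so the expected hitting time is h_R = 210/31.

Answer: 210/31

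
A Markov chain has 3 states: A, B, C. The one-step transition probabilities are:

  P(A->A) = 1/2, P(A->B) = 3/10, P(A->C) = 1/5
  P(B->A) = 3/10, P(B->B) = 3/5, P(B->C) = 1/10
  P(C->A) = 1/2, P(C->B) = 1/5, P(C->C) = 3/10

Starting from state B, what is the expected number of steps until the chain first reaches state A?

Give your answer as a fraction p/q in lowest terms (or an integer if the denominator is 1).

Answer: 40/13

Derivation:
Let h_i = expected steps to first reach A from state i.
Boundary: h_A = 0.
First-step equations for the other states:
  h_B = 1 + 3/10*h_A + 3/5*h_B + 1/10*h_C
  h_C = 1 + 1/2*h_A + 1/5*h_B + 3/10*h_C

Substituting h_A = 0 and rearranging gives the linear system (I - Q) h = 1:
  [2/5, -1/10] . (h_B, h_C) = 1
  [-1/5, 7/10] . (h_B, h_C) = 1

Solving yields:
  h_B = 40/13
  h_C = 30/13

Starting state is B, so the expected hitting time is h_B = 40/13.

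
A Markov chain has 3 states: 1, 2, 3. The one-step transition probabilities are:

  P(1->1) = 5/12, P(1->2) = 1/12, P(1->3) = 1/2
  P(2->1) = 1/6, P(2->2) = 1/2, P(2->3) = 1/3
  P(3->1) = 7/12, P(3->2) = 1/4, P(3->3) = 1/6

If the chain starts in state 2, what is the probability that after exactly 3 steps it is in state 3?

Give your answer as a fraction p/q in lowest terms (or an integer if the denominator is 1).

Answer: 49/144

Derivation:
Computing P^3 by repeated multiplication:
P^1 =
  1: [5/12, 1/12, 1/2]
  2: [1/6, 1/2, 1/3]
  3: [7/12, 1/4, 1/6]
P^2 =
  1: [23/48, 29/144, 23/72]
  2: [25/72, 25/72, 11/36]
  3: [55/144, 31/144, 29/72]
P^3 =
  1: [725/1728, 127/576, 311/864]
  2: [329/864, 241/864, 49/144]
  3: [743/1728, 415/1728, 95/288]

(P^3)[2 -> 3] = 49/144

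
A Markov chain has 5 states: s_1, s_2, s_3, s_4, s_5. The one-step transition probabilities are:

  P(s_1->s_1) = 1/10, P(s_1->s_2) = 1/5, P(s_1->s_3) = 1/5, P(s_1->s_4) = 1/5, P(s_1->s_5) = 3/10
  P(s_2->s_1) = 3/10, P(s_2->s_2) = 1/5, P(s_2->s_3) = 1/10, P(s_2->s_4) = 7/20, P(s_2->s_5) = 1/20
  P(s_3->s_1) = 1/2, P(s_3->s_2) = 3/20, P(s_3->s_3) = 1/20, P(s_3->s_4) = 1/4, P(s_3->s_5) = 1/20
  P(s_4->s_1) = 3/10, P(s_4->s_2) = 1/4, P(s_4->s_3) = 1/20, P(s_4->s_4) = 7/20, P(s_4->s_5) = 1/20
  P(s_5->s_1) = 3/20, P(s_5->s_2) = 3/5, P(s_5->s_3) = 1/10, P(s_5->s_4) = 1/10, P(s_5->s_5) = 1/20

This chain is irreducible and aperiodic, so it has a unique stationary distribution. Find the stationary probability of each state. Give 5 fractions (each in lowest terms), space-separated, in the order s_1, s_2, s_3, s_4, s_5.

The stationary distribution satisfies pi = pi * P, i.e.:
  pi_s_1 = 1/10*pi_s_1 + 3/10*pi_s_2 + 1/2*pi_s_3 + 3/10*pi_s_4 + 3/20*pi_s_5
  pi_s_2 = 1/5*pi_s_1 + 1/5*pi_s_2 + 3/20*pi_s_3 + 1/4*pi_s_4 + 3/5*pi_s_5
  pi_s_3 = 1/5*pi_s_1 + 1/10*pi_s_2 + 1/20*pi_s_3 + 1/20*pi_s_4 + 1/10*pi_s_5
  pi_s_4 = 1/5*pi_s_1 + 7/20*pi_s_2 + 1/4*pi_s_3 + 7/20*pi_s_4 + 1/10*pi_s_5
  pi_s_5 = 3/10*pi_s_1 + 1/20*pi_s_2 + 1/20*pi_s_3 + 1/20*pi_s_4 + 1/20*pi_s_5
with normalization: pi_s_1 + pi_s_2 + pi_s_3 + pi_s_4 + pi_s_5 = 1.

Using the first 4 balance equations plus normalization, the linear system A*pi = b is:
  [-9/10, 3/10, 1/2, 3/10, 3/20] . pi = 0
  [1/5, -4/5, 3/20, 1/4, 3/5] . pi = 0
  [1/5, 1/10, -19/20, 1/20, 1/10] . pi = 0
  [1/5, 7/20, 1/4, -13/20, 1/10] . pi = 0
  [1, 1, 1, 1, 1] . pi = 1

Solving yields:
  pi_s_1 = 25783/101685
  pi_s_2 = 25796/101685
  pi_s_3 = 3606/33895
  pi_s_4 = 27758/101685
  pi_s_5 = 2306/20337

Verification (pi * P):
  25783/101685*1/10 + 25796/101685*3/10 + 3606/33895*1/2 + 27758/101685*3/10 + 2306/20337*3/20 = 25783/101685 = pi_s_1  (ok)
  25783/101685*1/5 + 25796/101685*1/5 + 3606/33895*3/20 + 27758/101685*1/4 + 2306/20337*3/5 = 25796/101685 = pi_s_2  (ok)
  25783/101685*1/5 + 25796/101685*1/10 + 3606/33895*1/20 + 27758/101685*1/20 + 2306/20337*1/10 = 3606/33895 = pi_s_3  (ok)
  25783/101685*1/5 + 25796/101685*7/20 + 3606/33895*1/4 + 27758/101685*7/20 + 2306/20337*1/10 = 27758/101685 = pi_s_4  (ok)
  25783/101685*3/10 + 25796/101685*1/20 + 3606/33895*1/20 + 27758/101685*1/20 + 2306/20337*1/20 = 2306/20337 = pi_s_5  (ok)

Answer: 25783/101685 25796/101685 3606/33895 27758/101685 2306/20337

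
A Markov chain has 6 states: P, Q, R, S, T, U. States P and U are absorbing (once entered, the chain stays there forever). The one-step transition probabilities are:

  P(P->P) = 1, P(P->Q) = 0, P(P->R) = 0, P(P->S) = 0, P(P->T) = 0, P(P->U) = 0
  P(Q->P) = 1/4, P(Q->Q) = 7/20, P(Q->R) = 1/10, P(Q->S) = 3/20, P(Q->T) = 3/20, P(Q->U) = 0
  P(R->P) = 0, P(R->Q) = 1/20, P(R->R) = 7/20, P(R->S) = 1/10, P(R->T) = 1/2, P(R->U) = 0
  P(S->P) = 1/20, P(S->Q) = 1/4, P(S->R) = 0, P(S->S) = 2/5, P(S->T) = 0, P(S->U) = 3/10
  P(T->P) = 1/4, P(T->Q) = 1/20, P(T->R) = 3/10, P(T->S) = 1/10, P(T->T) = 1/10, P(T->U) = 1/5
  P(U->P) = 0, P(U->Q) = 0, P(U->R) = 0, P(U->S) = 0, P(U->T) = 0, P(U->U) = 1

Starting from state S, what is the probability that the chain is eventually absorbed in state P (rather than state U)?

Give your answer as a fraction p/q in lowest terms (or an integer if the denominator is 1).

Answer: 3987/11024

Derivation:
Let a_i = P(absorbed in P | start in state i).
Boundary conditions: a_P = 1, a_U = 0.
For each transient state i, a_i = sum_j P(i->j) * a_j:
  a_Q = 1/4*a_P + 7/20*a_Q + 1/10*a_R + 3/20*a_S + 3/20*a_T + 0*a_U
  a_R = 0*a_P + 1/20*a_Q + 7/20*a_R + 1/10*a_S + 1/2*a_T + 0*a_U
  a_S = 1/20*a_P + 1/4*a_Q + 0*a_R + 2/5*a_S + 0*a_T + 3/10*a_U
  a_T = 1/4*a_P + 1/20*a_Q + 3/10*a_R + 1/10*a_S + 1/10*a_T + 1/5*a_U

Substituting a_P = 1 and a_U = 0, rearrange to (I - Q) a = r where r[i] = P(i -> P):
  [13/20, -1/10, -3/20, -3/20] . (a_Q, a_R, a_S, a_T) = 1/4
  [-1/20, 13/20, -1/10, -1/2] . (a_Q, a_R, a_S, a_T) = 0
  [-1/4, 0, 3/5, 0] . (a_Q, a_R, a_S, a_T) = 1/20
  [-1/20, -3/10, -1/10, 9/10] . (a_Q, a_R, a_S, a_T) = 1/4

Solving yields:
  a_Q = 1841/2756
  a_R = 1409/2756
  a_S = 3987/11024
  a_T = 5793/11024

Starting state is S, so the absorption probability is a_S = 3987/11024.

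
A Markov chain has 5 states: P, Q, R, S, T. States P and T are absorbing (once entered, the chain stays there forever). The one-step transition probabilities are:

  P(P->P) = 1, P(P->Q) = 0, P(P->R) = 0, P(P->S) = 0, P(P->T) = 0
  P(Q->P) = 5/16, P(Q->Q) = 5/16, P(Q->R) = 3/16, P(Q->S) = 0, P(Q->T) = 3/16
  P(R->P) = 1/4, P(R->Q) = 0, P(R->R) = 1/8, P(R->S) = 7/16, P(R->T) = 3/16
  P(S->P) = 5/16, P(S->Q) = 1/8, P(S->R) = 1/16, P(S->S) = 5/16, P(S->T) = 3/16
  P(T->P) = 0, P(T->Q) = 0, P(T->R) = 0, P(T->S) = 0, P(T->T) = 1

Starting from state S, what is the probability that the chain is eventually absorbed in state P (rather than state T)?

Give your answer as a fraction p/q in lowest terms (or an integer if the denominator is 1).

Answer: 326/525

Derivation:
Let a_i = P(absorbed in P | start in state i).
Boundary conditions: a_P = 1, a_T = 0.
For each transient state i, a_i = sum_j P(i->j) * a_j:
  a_Q = 5/16*a_P + 5/16*a_Q + 3/16*a_R + 0*a_S + 3/16*a_T
  a_R = 1/4*a_P + 0*a_Q + 1/8*a_R + 7/16*a_S + 3/16*a_T
  a_S = 5/16*a_P + 1/8*a_Q + 1/16*a_R + 5/16*a_S + 3/16*a_T

Substituting a_P = 1 and a_T = 0, rearrange to (I - Q) a = r where r[i] = P(i -> P):
  [11/16, -3/16, 0] . (a_Q, a_R, a_S) = 5/16
  [0, 7/8, -7/16] . (a_Q, a_R, a_S) = 1/4
  [-1/8, -1/16, 11/16] . (a_Q, a_R, a_S) = 5/16

Solving yields:
  a_Q = 108/175
  a_R = 313/525
  a_S = 326/525

Starting state is S, so the absorption probability is a_S = 326/525.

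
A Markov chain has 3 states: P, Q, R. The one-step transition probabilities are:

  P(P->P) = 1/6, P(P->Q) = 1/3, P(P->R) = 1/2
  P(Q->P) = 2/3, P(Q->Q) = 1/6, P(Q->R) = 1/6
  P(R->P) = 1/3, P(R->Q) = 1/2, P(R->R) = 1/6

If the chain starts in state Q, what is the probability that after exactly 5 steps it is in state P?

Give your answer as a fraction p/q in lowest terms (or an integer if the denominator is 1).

Answer: 1463/3888

Derivation:
Computing P^5 by repeated multiplication:
P^1 =
  P: [1/6, 1/3, 1/2]
  Q: [2/3, 1/6, 1/6]
  R: [1/3, 1/2, 1/6]
P^2 =
  P: [5/12, 13/36, 2/9]
  Q: [5/18, 1/3, 7/18]
  R: [4/9, 5/18, 5/18]
P^3 =
  P: [83/216, 67/216, 11/36]
  Q: [43/108, 37/108, 7/27]
  R: [19/54, 1/3, 17/54]
P^4 =
  P: [161/432, 431/1296, 191/648]
  Q: [247/648, 23/72, 97/324]
  R: [125/324, 107/324, 23/81]
P^5 =
  P: [2971/7776, 2543/7776, 377/1296]
  Q: [1463/3888, 1283/3888, 571/1944]
  R: [737/1944, 211/648, 287/972]

(P^5)[Q -> P] = 1463/3888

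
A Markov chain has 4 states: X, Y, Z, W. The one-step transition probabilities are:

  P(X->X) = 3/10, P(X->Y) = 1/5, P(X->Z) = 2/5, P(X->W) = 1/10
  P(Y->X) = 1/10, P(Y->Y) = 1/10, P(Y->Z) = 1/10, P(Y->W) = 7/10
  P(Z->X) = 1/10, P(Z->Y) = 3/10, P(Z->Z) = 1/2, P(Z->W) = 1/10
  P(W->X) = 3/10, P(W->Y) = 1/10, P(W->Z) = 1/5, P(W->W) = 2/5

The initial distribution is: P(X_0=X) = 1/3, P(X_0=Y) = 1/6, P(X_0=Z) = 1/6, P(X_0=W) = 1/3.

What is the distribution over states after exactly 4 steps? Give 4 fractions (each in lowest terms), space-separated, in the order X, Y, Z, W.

Propagating the distribution step by step (d_{t+1} = d_t * P):
d_0 = (X=1/3, Y=1/6, Z=1/6, W=1/3)
  d_1[X] = 1/3*3/10 + 1/6*1/10 + 1/6*1/10 + 1/3*3/10 = 7/30
  d_1[Y] = 1/3*1/5 + 1/6*1/10 + 1/6*3/10 + 1/3*1/10 = 1/6
  d_1[Z] = 1/3*2/5 + 1/6*1/10 + 1/6*1/2 + 1/3*1/5 = 3/10
  d_1[W] = 1/3*1/10 + 1/6*7/10 + 1/6*1/10 + 1/3*2/5 = 3/10
d_1 = (X=7/30, Y=1/6, Z=3/10, W=3/10)
  d_2[X] = 7/30*3/10 + 1/6*1/10 + 3/10*1/10 + 3/10*3/10 = 31/150
  d_2[Y] = 7/30*1/5 + 1/6*1/10 + 3/10*3/10 + 3/10*1/10 = 11/60
  d_2[Z] = 7/30*2/5 + 1/6*1/10 + 3/10*1/2 + 3/10*1/5 = 8/25
  d_2[W] = 7/30*1/10 + 1/6*7/10 + 3/10*1/10 + 3/10*2/5 = 29/100
d_2 = (X=31/150, Y=11/60, Z=8/25, W=29/100)
  d_3[X] = 31/150*3/10 + 11/60*1/10 + 8/25*1/10 + 29/100*3/10 = 299/1500
  d_3[Y] = 31/150*1/5 + 11/60*1/10 + 8/25*3/10 + 29/100*1/10 = 277/1500
  d_3[Z] = 31/150*2/5 + 11/60*1/10 + 8/25*1/2 + 29/100*1/5 = 319/1000
  d_3[W] = 31/150*1/10 + 11/60*7/10 + 8/25*1/10 + 29/100*2/5 = 297/1000
d_3 = (X=299/1500, Y=277/1500, Z=319/1000, W=297/1000)
  d_4[X] = 299/1500*3/10 + 277/1500*1/10 + 319/1000*1/10 + 297/1000*3/10 = 2989/15000
  d_4[Y] = 299/1500*1/5 + 277/1500*1/10 + 319/1000*3/10 + 297/1000*1/10 = 689/3750
  d_4[Z] = 299/1500*2/5 + 277/1500*1/10 + 319/1000*1/2 + 297/1000*1/5 = 3171/10000
  d_4[W] = 299/1500*1/10 + 277/1500*7/10 + 319/1000*1/10 + 297/1000*2/5 = 2999/10000
d_4 = (X=2989/15000, Y=689/3750, Z=3171/10000, W=2999/10000)

Answer: 2989/15000 689/3750 3171/10000 2999/10000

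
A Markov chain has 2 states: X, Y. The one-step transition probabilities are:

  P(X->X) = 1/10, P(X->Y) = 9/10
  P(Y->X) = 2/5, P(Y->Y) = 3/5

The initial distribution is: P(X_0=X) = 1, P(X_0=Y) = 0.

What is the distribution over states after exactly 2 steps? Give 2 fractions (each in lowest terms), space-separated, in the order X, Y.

Propagating the distribution step by step (d_{t+1} = d_t * P):
d_0 = (X=1, Y=0)
  d_1[X] = 1*1/10 + 0*2/5 = 1/10
  d_1[Y] = 1*9/10 + 0*3/5 = 9/10
d_1 = (X=1/10, Y=9/10)
  d_2[X] = 1/10*1/10 + 9/10*2/5 = 37/100
  d_2[Y] = 1/10*9/10 + 9/10*3/5 = 63/100
d_2 = (X=37/100, Y=63/100)

Answer: 37/100 63/100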